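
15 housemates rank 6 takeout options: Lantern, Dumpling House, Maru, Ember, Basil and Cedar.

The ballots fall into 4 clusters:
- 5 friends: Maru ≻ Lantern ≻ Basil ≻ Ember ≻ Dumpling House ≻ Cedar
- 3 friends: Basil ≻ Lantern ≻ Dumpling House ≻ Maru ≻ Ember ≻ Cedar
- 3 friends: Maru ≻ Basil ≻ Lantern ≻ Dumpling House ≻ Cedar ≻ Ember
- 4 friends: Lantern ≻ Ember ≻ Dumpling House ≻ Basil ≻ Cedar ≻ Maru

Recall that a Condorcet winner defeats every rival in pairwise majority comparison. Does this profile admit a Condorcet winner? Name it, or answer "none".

Maru

Check each pair by majority over 15 ballots:
Lantern vs Dumpling House: Lantern wins 15–0.
Lantern–Maru: Maru 8–7.
Lantern–Ember: Lantern 15–0.
Lantern–Basil: Lantern 9–6.
Lantern vs Cedar: Lantern, 15–0.
Dumpling House vs Maru: Maru wins 8–7.
Dumpling House vs Ember: Ember wins 9–6.
Dumpling House vs Basil: Basil wins 11–4.
Dumpling House–Cedar: Dumpling House 15–0.
Maru vs Ember: Maru wins 11–4.
Maru vs Basil: Maru, 8–7.
Maru–Cedar: Maru 11–4.
Ember vs Basil: Basil wins 11–4.
Ember–Cedar: Ember 12–3.
Basil vs Cedar: Basil, 15–0.
Maru defeats every rival head-to-head and is the Condorcet winner.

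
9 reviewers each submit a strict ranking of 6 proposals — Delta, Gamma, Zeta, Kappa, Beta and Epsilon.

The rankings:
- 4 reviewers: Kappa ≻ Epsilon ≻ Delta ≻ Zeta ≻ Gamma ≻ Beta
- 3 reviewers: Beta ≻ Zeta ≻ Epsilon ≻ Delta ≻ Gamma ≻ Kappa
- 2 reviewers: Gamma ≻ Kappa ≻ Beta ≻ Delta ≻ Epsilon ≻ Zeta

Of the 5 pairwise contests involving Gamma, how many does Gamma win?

Gamma against each rival (9 reviewers):
Gamma vs Delta: Delta wins 7–2.
Gamma vs Zeta: Zeta wins 7–2.
Gamma vs Kappa: Gamma wins 5–4.
Gamma vs Beta: Gamma is ranked higher on 4+2 = 6 ballots, Beta on 3. Gamma wins 6–3.
Gamma vs Epsilon: Gamma is ranked higher on 2 ballots, Epsilon on 7. Epsilon wins 7–2.
Gamma beats Kappa, Beta; loses to Delta, Zeta, Epsilon — 2 pairwise wins.

2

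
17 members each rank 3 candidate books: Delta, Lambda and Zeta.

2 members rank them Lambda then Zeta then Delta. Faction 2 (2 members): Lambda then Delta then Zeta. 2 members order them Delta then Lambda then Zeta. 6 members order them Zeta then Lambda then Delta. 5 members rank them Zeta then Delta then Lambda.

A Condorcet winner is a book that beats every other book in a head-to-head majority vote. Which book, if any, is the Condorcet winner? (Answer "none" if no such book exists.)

Zeta

Pairwise majorities:
Delta vs Lambda: 2+5 = 7 for Delta, 10 for Lambda — Lambda by 10–7.
Delta vs Zeta: Delta preferred on 2+2 = 4 ballots; Zeta wins 13–4.
Lambda vs Zeta: 2+2+2 = 6 for Lambda, 11 for Zeta — Zeta by 11–6.
Only Zeta has no losses; Zeta is the Condorcet winner.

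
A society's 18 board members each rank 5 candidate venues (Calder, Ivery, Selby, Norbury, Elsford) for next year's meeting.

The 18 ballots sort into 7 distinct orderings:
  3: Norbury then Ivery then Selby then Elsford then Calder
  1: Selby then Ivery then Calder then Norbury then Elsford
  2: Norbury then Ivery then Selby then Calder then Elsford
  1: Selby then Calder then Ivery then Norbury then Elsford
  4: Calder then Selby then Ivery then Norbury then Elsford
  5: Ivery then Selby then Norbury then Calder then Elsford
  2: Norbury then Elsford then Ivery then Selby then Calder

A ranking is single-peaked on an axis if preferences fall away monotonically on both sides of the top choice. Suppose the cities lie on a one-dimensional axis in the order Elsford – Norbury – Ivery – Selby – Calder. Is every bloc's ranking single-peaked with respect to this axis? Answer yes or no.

yes

Axis positions: Elsford=1, Norbury=2, Ivery=3, Selby=4, Calder=5.
Bloc 1 (peak Norbury at position 2): ranking walks positions 2-3-4-1-5, expanding outward from the peak — single-peaked.
Bloc 2 (peak Selby at position 4): ranking walks positions 4-3-5-2-1, expanding outward from the peak — single-peaked.
Bloc 3 (peak Norbury at position 2): ranking walks positions 2-3-4-5-1, expanding outward from the peak — single-peaked.
Bloc 4 (peak Selby at position 4): ranking walks positions 4-5-3-2-1, expanding outward from the peak — single-peaked.
Bloc 5 (peak Calder at position 5): ranking walks positions 5-4-3-2-1, expanding outward from the peak — single-peaked.
Bloc 6 (peak Ivery at position 3): ranking walks positions 3-4-2-5-1, expanding outward from the peak — single-peaked.
Bloc 7 (peak Norbury at position 2): ranking walks positions 2-1-3-4-5, expanding outward from the peak — single-peaked.
Every ranking is single-peaked on this axis.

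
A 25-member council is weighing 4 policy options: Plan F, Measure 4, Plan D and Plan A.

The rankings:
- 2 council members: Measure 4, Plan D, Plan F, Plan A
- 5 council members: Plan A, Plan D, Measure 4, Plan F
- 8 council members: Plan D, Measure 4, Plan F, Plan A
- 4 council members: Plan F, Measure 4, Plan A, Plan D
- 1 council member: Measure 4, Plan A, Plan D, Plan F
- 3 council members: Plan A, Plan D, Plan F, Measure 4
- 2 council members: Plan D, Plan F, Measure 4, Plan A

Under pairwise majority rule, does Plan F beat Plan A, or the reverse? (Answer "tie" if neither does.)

Plan F

Ballots ranking Plan F above Plan A: 2 + 8 + 4 + 2 = 16.
Ballots ranking Plan A above Plan F: 25 − 16 = 9.
Plan F wins the head-to-head 16–9.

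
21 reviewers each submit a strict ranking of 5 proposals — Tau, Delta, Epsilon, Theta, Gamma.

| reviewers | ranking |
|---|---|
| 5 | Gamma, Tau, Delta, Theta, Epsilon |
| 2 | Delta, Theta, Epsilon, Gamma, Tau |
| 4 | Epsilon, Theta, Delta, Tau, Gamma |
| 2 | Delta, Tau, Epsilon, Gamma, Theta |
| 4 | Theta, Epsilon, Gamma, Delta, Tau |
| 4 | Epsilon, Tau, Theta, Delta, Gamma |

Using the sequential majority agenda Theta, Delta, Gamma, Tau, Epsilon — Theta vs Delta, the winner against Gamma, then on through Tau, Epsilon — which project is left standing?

Round 1: Theta vs Delta — 12–9, Theta advances.
Round 2: Theta vs Gamma — 14–7, Theta advances.
Round 3: Theta vs Tau — 10–11, Tau advances.
Round 4: Tau vs Epsilon — 7–14, Epsilon advances.
Epsilon survives the agenda.

Epsilon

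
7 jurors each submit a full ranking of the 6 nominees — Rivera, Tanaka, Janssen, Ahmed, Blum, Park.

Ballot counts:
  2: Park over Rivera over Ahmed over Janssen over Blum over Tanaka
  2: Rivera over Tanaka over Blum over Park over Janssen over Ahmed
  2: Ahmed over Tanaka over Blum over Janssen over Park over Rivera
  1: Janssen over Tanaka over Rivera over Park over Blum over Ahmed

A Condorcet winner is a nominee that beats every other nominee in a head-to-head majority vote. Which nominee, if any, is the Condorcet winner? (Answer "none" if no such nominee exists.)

Head-to-head results (7 jurors):
Rivera vs Tanaka: Rivera preferred on 2+2 = 4 ballots; Rivera wins 4–3.
Rivera vs Janssen: 4 to 3, Rivera.
Rivera–Ahmed: Rivera 5–2.
Rivera vs Blum: Rivera wins 5–2.
Rivera vs Park: 3 to 4, Park.
Tanaka vs Janssen: Tanaka preferred on 2+2 = 4 ballots; Tanaka wins 4–3.
Tanaka vs Ahmed: Tanaka is ranked higher on 2+1 = 3 ballots, Ahmed on 4. Ahmed wins 4–3.
Tanaka–Blum: Tanaka 5–2.
Tanaka vs Park: 2+2+1 = 5 for Tanaka, 2 for Park — Tanaka by 5–2.
Janssen–Ahmed: Ahmed 4–3.
Janssen vs Blum: Janssen is ranked higher on 2+1 = 3 ballots, Blum on 4. Blum wins 4–3.
Janssen vs Park: Park, 4–3.
Ahmed vs Blum: Ahmed is ranked higher on 2+2 = 4 ballots, Blum on 3. Ahmed wins 4–3.
Ahmed vs Park: Park wins 5–2.
Blum vs Park: Blum, 4–3.
Every nominee loses at least once (Rivera loses to Park; Tanaka loses to Rivera; Janssen loses to Rivera; Ahmed loses to Rivera; Blum loses to Rivera; Park loses to Tanaka). The majority relation contains the cycle Rivera → Tanaka → Park → Rivera, so there is no Condorcet winner.

none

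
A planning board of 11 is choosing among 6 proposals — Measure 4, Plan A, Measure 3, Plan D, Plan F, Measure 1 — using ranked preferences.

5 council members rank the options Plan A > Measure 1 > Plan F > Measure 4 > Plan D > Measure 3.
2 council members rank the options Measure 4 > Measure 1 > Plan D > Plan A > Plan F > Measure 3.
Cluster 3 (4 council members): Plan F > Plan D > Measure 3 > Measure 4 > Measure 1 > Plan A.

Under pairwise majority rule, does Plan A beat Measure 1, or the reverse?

Measure 1

Ballots ranking Plan A above Measure 1: 5.
Ballots ranking Measure 1 above Plan A: 11 − 5 = 6.
Measure 1 wins the head-to-head 6–5.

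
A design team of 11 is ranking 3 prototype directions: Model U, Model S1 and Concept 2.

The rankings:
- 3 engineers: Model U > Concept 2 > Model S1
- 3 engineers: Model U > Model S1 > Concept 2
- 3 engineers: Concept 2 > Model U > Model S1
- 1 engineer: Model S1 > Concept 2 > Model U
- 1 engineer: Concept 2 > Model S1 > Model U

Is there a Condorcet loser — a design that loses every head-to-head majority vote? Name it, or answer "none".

Pairwise majorities:
Model U vs Model S1: Model U is ranked higher on 3+3+3 = 9 ballots, Model S1 on 2. Model U wins 9–2.
Model U vs Concept 2: Model U preferred on 3+3 = 6 ballots; Model U wins 6–5.
Model S1–Concept 2: Concept 2 7–4.
Only Model S1 has no wins; Model S1 is the Condorcet loser.

Model S1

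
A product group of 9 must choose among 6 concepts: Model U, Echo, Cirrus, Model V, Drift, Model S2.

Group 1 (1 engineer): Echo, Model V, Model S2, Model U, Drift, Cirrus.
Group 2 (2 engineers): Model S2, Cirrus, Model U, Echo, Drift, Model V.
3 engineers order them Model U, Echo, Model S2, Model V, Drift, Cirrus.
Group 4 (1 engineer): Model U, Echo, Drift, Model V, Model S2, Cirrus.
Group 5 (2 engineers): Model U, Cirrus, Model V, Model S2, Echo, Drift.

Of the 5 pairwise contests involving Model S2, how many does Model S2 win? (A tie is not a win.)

Model S2 against each rival (9 engineers):
Model S2 vs Model U: Model U, 6–3.
Model S2–Echo: Echo 5–4.
Model S2 vs Cirrus: 1+2+3+1 = 7 for Model S2, 2 for Cirrus — Model S2 by 7–2.
Model S2 vs Model V: Model S2 is ranked higher on 2+3 = 5 ballots, Model V on 4. Model S2 wins 5–4.
Model S2 vs Drift: 1+2+3+2 = 8 for Model S2, 1 for Drift — Model S2 by 8–1.
Model S2 beats Cirrus, Model V, Drift; loses to Model U, Echo — 3 pairwise wins.

3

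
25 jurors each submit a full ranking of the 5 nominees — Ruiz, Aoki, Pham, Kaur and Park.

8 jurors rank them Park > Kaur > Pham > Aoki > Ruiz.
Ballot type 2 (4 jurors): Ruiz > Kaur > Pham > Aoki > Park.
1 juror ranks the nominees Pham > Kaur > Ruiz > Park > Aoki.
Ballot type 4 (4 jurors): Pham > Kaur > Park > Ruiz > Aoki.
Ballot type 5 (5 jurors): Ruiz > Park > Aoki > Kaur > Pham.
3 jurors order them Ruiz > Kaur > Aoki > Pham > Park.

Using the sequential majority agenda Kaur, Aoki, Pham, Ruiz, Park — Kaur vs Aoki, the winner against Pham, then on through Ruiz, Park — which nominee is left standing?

Round 1: Kaur vs Aoki — 20–5, Kaur advances.
Round 2: Kaur vs Pham — 20–5, Kaur advances.
Round 3: Kaur vs Ruiz — 13–12, Kaur advances.
Round 4: Kaur vs Park — 12–13, Park advances.
The agenda winner is Park.

Park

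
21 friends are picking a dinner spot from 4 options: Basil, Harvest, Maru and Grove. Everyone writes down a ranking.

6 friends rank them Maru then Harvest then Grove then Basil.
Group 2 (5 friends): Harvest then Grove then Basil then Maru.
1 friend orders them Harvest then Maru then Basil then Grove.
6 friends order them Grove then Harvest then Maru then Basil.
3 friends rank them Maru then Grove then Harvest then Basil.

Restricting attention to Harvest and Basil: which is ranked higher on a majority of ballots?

Ballots ranking Harvest above Basil: 6 + 5 + 1 + 6 + 3 = 21.
Ballots ranking Basil above Harvest: 21 − 21 = 0.
Harvest wins the head-to-head 21–0.

Harvest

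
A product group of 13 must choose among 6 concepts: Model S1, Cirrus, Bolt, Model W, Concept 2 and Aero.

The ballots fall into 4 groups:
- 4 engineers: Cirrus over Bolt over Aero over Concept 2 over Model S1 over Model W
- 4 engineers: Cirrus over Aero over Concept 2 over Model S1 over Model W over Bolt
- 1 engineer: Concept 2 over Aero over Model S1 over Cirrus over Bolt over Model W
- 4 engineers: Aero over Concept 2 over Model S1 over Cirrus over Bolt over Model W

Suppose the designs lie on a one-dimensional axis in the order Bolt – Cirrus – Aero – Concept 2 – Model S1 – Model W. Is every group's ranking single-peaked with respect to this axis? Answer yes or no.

Axis positions: Bolt=1, Cirrus=2, Aero=3, Concept 2=4, Model S1=5, Model W=6.
Group 1 (peak Cirrus at position 2): ranking walks positions 2-1-3-4-5-6, expanding outward from the peak — single-peaked.
Group 2 (peak Cirrus at position 2): ranking walks positions 2-3-4-5-6-1, expanding outward from the peak — single-peaked.
Group 3 (peak Concept 2 at position 4): ranking walks positions 4-3-5-2-1-6, expanding outward from the peak — single-peaked.
Group 4 (peak Aero at position 3): ranking walks positions 3-4-5-2-1-6, expanding outward from the peak — single-peaked.
Every ranking is single-peaked on this axis.

yes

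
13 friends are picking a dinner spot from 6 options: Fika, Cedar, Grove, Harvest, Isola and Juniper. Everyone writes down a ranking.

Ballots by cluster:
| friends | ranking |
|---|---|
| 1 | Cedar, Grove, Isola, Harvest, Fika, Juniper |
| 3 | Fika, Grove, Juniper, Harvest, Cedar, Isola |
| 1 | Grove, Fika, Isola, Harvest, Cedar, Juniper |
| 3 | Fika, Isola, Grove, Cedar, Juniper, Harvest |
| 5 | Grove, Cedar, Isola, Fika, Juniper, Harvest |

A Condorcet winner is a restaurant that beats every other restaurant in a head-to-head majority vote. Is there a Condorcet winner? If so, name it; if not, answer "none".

Grove

Head-to-head results (13 friends):
Fika vs Cedar: Fika, 7–6.
Fika–Grove: Grove 7–6.
Fika–Harvest: Fika 12–1.
Fika vs Isola: Fika wins 7–6.
Fika vs Juniper: Fika, 13–0.
Cedar vs Grove: Grove, 12–1.
Cedar–Harvest: Cedar 9–4.
Cedar vs Isola: Cedar, 9–4.
Cedar vs Juniper: Cedar wins 10–3.
Grove vs Harvest: Grove, 13–0.
Grove vs Isola: Grove, 10–3.
Grove vs Juniper: Grove, 13–0.
Harvest vs Isola: Isola, 10–3.
Harvest vs Juniper: Juniper, 11–2.
Isola vs Juniper: Isola, 10–3.
Grove beats each of Fika, Cedar, Harvest, Isola, Juniper — Grove is the Condorcet winner.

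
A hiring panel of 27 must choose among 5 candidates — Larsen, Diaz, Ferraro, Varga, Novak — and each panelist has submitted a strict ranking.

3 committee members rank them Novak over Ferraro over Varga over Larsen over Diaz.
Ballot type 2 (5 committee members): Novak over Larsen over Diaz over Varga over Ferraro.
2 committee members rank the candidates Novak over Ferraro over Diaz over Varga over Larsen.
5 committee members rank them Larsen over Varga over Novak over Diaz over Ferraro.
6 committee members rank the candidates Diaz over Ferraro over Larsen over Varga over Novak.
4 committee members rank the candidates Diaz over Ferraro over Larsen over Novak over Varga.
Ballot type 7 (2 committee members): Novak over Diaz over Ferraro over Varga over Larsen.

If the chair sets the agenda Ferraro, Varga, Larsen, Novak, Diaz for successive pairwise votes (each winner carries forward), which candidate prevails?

Round 1: Ferraro vs Varga — 17–10, Ferraro advances.
Round 2: Ferraro vs Larsen — 17–10, Ferraro advances.
Round 3: Ferraro vs Novak — 10–17, Novak advances.
Round 4: Novak vs Diaz — 17–10, Novak advances.
The agenda winner is Novak.

Novak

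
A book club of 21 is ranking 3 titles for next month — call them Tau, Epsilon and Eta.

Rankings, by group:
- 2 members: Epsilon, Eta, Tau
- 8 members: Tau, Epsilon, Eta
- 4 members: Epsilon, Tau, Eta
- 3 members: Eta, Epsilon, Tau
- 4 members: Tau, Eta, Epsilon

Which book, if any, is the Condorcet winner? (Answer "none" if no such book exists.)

Tau

Check each pair by majority over 21 ballots:
Tau vs Epsilon: 12 to 9, Tau.
Tau vs Eta: Tau preferred on 8+4+4 = 16 ballots; Tau wins 16–5.
Epsilon vs Eta: 2+8+4 = 14 for Epsilon, 7 for Eta — Epsilon by 14–7.
Tau beats each of Epsilon, Eta — Tau is the Condorcet winner.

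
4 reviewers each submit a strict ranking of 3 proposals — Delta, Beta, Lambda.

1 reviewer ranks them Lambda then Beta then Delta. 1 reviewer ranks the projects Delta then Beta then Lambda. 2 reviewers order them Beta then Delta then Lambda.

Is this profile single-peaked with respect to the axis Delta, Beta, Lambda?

Axis positions: Delta=1, Beta=2, Lambda=3.
Group 1 (peak Lambda at position 3): ranking walks positions 3-2-1, expanding outward from the peak — single-peaked.
Group 2 (peak Delta at position 1): ranking walks positions 1-2-3, expanding outward from the peak — single-peaked.
Group 3 (peak Beta at position 2): ranking walks positions 2-1-3, expanding outward from the peak — single-peaked.
Every ranking is single-peaked on this axis.

yes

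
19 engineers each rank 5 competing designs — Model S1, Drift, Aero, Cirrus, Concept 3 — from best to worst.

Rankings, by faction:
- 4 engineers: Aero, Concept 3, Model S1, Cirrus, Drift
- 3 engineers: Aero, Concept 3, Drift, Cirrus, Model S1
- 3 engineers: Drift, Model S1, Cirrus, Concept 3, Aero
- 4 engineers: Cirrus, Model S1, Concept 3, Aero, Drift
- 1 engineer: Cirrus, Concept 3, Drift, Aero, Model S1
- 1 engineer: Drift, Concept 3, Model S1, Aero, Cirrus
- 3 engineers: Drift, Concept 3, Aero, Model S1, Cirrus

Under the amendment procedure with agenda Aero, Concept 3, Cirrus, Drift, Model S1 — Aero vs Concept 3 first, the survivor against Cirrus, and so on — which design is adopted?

Round 1: Aero vs Concept 3 — 7–12, Concept 3 advances.
Round 2: Concept 3 vs Cirrus — 11–8, Concept 3 advances.
Round 3: Concept 3 vs Drift — 12–7, Concept 3 advances.
Round 4: Concept 3 vs Model S1 — 12–7, Concept 3 advances.
Concept 3 survives the agenda.

Concept 3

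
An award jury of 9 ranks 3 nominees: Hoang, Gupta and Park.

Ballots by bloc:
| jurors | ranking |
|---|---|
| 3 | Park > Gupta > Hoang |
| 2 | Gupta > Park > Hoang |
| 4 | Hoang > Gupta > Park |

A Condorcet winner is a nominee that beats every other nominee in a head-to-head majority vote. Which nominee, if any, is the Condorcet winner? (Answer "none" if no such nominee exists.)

Gupta

Pairwise majorities:
Hoang vs Gupta: Hoang preferred on 4 ballots; Gupta wins 5–4.
Hoang vs Park: Hoang is ranked higher on 4 ballots, Park on 5. Park wins 5–4.
Gupta vs Park: 2+4 = 6 for Gupta, 3 for Park — Gupta by 6–3.
Only Gupta has no losses; Gupta is the Condorcet winner.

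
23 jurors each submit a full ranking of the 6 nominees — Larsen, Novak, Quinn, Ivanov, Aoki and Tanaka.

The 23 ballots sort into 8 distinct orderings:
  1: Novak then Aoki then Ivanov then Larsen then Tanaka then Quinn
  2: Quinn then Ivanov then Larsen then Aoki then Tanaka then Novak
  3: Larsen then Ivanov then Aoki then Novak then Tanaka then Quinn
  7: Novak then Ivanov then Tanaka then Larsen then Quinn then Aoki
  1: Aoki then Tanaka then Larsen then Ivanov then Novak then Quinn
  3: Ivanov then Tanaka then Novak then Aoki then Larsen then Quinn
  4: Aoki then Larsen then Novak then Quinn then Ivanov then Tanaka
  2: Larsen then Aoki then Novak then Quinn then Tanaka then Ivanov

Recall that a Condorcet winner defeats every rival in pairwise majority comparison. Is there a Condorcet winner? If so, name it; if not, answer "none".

none

Check each pair by majority over 23 ballots:
Larsen vs Novak: Larsen preferred on 2+3+1+4+2 = 12 ballots; Larsen wins 12–11.
Larsen vs Quinn: Larsen preferred on 21 ballots; Larsen wins 21–2.
Larsen vs Ivanov: 10 to 13, Ivanov.
Larsen vs Aoki: Larsen is ranked higher on 2+3+7+2 = 14 ballots, Aoki on 9. Larsen wins 14–9.
Larsen vs Tanaka: Larsen is ranked higher on 1+2+3+4+2 = 12 ballots, Tanaka on 11. Larsen wins 12–11.
Novak vs Quinn: Novak is ranked higher on 21 ballots, Quinn on 2. Novak wins 21–2.
Novak vs Ivanov: 1+7+4+2 = 14 for Novak, 9 for Ivanov — Novak by 14–9.
Novak vs Aoki: 11 to 12, Aoki.
Novak vs Tanaka: 1+3+7+4+2 = 17 for Novak, 6 for Tanaka — Novak by 17–6.
Quinn vs Ivanov: Quinn is ranked higher on 2+4+2 = 8 ballots, Ivanov on 15. Ivanov wins 15–8.
Quinn vs Aoki: Quinn preferred on 2+7 = 9 ballots; Aoki wins 14–9.
Quinn vs Tanaka: Quinn preferred on 2+4+2 = 8 ballots; Tanaka wins 15–8.
Ivanov vs Aoki: 15 to 8, Ivanov.
Ivanov vs Tanaka: 20 to 3, Ivanov.
Aoki vs Tanaka: 13 to 10, Aoki.
Every nominee loses at least once (Larsen loses to Ivanov; Novak loses to Larsen; Quinn loses to Larsen; Ivanov loses to Novak; Aoki loses to Larsen; Tanaka loses to Larsen). The majority relation contains the cycle Larsen beats Novak beats Ivanov beats Larsen, so there is no Condorcet winner.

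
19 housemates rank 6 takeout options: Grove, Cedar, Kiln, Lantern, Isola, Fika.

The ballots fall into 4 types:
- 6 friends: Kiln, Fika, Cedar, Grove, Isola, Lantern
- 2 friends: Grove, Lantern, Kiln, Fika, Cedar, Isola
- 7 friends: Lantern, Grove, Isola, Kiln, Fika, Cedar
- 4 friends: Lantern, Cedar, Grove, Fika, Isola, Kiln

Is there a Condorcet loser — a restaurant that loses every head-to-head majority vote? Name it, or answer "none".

none

Pairwise majorities:
Grove vs Cedar: Grove is ranked higher on 2+7 = 9 ballots, Cedar on 10. Cedar wins 10–9.
Grove vs Kiln: 2+7+4 = 13 for Grove, 6 for Kiln — Grove by 13–6.
Grove vs Lantern: Grove preferred on 6+2 = 8 ballots; Lantern wins 11–8.
Grove vs Isola: Grove, 19–0.
Grove vs Fika: Grove is ranked higher on 2+7+4 = 13 ballots, Fika on 6. Grove wins 13–6.
Cedar vs Kiln: Kiln, 15–4.
Cedar vs Lantern: 6 to 13, Lantern.
Cedar vs Isola: Cedar preferred on 6+2+4 = 12 ballots; Cedar wins 12–7.
Cedar–Fika: Fika 15–4.
Kiln vs Lantern: Lantern wins 13–6.
Kiln vs Isola: Isola, 11–8.
Kiln vs Fika: Kiln, 15–4.
Lantern vs Isola: Lantern is ranked higher on 2+7+4 = 13 ballots, Isola on 6. Lantern wins 13–6.
Lantern vs Fika: Lantern wins 13–6.
Isola–Fika: Fika 12–7.
No restaurant is winless: Grove beats Kiln; Cedar beats Grove; Kiln beats Cedar; Lantern beats Grove; Isola beats Kiln; Fika beats Cedar. There is no Condorcet loser.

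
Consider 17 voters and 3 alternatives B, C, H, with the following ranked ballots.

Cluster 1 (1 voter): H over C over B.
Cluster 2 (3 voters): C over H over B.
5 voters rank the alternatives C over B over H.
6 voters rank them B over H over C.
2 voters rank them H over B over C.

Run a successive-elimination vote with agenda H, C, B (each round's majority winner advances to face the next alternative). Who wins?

B

Round 1: H vs C — 9–8, H advances.
Round 2: H vs B — 6–11, B advances.
The agenda winner is B.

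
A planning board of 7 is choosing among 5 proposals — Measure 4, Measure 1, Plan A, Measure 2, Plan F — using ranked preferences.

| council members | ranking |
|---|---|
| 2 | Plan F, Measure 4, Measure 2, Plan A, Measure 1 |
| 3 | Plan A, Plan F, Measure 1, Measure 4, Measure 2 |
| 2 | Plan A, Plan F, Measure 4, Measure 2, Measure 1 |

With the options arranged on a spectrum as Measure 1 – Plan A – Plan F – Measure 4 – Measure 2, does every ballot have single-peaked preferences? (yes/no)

Axis positions: Measure 1=1, Plan A=2, Plan F=3, Measure 4=4, Measure 2=5.
Group 1 (peak Plan F at position 3): ranking walks positions 3-4-5-2-1, expanding outward from the peak — single-peaked.
Group 2 (peak Plan A at position 2): ranking walks positions 2-3-1-4-5, expanding outward from the peak — single-peaked.
Group 3 (peak Plan A at position 2): ranking walks positions 2-3-4-5-1, expanding outward from the peak — single-peaked.
Every ranking is single-peaked on this axis.

yes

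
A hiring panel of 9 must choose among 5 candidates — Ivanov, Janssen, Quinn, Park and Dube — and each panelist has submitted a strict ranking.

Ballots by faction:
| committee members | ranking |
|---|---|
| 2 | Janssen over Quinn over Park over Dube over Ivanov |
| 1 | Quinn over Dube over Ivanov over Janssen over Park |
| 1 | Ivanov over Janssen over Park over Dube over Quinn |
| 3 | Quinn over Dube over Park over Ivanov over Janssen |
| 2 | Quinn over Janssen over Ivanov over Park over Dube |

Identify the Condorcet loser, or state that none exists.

Head-to-head results (9 committee members):
Ivanov vs Janssen: Ivanov, 5–4.
Ivanov vs Quinn: Quinn wins 8–1.
Ivanov vs Park: Ivanov is ranked higher on 1+1+2 = 4 ballots, Park on 5. Park wins 5–4.
Ivanov vs Dube: Dube wins 6–3.
Janssen vs Quinn: Quinn, 6–3.
Janssen vs Park: Janssen, 6–3.
Janssen vs Dube: 5 to 4, Janssen.
Quinn vs Park: Quinn wins 8–1.
Quinn vs Dube: Quinn is ranked higher on 2+1+3+2 = 8 ballots, Dube on 1. Quinn wins 8–1.
Park vs Dube: Park preferred on 2+1+2 = 5 ballots; Park wins 5–4.
Each candidate has at least one pairwise win (Ivanov beats Janssen; Janssen beats Park; Quinn beats Ivanov; Park beats Ivanov; Dube beats Ivanov) — no Condorcet loser.

none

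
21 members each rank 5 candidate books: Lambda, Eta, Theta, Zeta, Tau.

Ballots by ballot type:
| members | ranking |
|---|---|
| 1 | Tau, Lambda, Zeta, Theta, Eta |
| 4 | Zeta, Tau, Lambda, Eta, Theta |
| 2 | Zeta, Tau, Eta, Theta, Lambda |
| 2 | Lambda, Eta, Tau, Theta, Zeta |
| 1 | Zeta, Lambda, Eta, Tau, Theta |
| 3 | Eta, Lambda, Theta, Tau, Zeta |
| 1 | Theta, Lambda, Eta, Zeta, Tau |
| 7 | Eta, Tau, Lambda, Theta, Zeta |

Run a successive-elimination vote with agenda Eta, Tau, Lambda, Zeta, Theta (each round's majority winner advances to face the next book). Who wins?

Eta

Round 1: Eta vs Tau — 14–7, Eta advances.
Round 2: Eta vs Lambda — 12–9, Eta advances.
Round 3: Eta vs Zeta — 13–8, Eta advances.
Round 4: Eta vs Theta — 19–2, Eta advances.
Eta survives the agenda.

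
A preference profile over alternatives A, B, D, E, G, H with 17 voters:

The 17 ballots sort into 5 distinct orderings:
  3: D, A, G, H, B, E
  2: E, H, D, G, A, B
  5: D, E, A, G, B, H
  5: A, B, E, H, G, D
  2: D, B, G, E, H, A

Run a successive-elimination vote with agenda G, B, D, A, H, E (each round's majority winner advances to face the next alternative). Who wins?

D

Round 1: G vs B — 10–7, G advances.
Round 2: G vs D — 5–12, D advances.
Round 3: D vs A — 12–5, D advances.
Round 4: D vs H — 10–7, D advances.
Round 5: D vs E — 10–7, D advances.
D survives the agenda.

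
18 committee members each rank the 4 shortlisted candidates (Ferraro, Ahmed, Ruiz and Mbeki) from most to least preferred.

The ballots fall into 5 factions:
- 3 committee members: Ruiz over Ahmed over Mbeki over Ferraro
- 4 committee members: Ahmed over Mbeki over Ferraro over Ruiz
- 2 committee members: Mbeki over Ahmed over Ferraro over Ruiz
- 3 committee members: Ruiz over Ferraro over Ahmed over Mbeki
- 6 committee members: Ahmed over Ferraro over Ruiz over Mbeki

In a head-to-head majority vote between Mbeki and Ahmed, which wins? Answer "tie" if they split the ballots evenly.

Ballots ranking Mbeki above Ahmed: 2.
Ballots ranking Ahmed above Mbeki: 18 − 2 = 16.
Ahmed wins the head-to-head 16–2.

Ahmed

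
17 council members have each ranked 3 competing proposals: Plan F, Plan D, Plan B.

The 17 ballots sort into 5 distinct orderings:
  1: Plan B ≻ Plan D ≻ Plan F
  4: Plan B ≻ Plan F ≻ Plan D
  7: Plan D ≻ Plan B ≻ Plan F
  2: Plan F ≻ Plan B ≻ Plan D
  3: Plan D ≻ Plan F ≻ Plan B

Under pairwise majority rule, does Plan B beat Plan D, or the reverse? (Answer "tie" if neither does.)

Plan D

Ballots ranking Plan B above Plan D: 1 + 4 + 2 = 7.
Ballots ranking Plan D above Plan B: 17 − 7 = 10.
Plan D wins the head-to-head 10–7.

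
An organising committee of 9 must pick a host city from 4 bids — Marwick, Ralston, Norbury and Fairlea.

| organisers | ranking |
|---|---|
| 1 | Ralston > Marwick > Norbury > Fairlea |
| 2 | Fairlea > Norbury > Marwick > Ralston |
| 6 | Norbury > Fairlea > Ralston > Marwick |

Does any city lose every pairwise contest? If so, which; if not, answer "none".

Pairwise majorities:
Marwick vs Ralston: Marwick is ranked higher on 2 ballots, Ralston on 7. Ralston wins 7–2.
Marwick vs Norbury: Marwick preferred on 1 ballot; Norbury wins 8–1.
Marwick vs Fairlea: Fairlea wins 8–1.
Ralston vs Norbury: 1 for Ralston, 8 for Norbury — Norbury by 8–1.
Ralston vs Fairlea: Ralston preferred on 1 ballot; Fairlea wins 8–1.
Norbury vs Fairlea: 7 to 2, Norbury.
Marwick is beaten in every head-to-head and is the Condorcet loser.

Marwick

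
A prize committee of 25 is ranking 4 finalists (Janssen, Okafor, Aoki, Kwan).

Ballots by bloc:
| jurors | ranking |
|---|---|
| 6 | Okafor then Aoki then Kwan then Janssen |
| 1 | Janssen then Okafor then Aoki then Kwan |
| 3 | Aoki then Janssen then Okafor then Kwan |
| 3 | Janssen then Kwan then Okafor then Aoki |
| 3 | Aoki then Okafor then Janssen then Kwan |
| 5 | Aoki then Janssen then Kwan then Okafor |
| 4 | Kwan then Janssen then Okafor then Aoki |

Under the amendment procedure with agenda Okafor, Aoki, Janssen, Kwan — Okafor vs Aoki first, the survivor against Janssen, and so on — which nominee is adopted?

Round 1: Okafor vs Aoki — 14–11, Okafor advances.
Round 2: Okafor vs Janssen — 9–16, Janssen advances.
Round 3: Janssen vs Kwan — 15–10, Janssen advances.
Janssen survives the agenda.

Janssen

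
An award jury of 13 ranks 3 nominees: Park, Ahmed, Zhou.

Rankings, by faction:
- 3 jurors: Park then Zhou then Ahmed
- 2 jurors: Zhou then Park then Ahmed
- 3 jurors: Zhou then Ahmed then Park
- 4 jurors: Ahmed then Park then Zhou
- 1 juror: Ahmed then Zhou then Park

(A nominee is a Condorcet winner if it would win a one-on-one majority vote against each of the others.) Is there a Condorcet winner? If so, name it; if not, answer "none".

Pairwise majorities:
Park–Ahmed: Ahmed 8–5.
Park vs Zhou: Park, 7–6.
Ahmed vs Zhou: 5 to 8, Zhou.
No nominee is unbeaten: Park loses to Ahmed; Ahmed loses to Zhou; Zhou loses to Park. In particular Park > Zhou > Ahmed > Park is a majority cycle — no Condorcet winner exists.

none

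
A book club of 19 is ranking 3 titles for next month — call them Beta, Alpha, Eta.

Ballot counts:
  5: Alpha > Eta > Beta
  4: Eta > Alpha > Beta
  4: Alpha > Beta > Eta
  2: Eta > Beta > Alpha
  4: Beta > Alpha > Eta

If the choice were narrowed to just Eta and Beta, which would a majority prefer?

Eta

Ballots ranking Eta above Beta: 5 + 4 + 2 = 11.
Ballots ranking Beta above Eta: 19 − 11 = 8.
Eta wins the head-to-head 11–8.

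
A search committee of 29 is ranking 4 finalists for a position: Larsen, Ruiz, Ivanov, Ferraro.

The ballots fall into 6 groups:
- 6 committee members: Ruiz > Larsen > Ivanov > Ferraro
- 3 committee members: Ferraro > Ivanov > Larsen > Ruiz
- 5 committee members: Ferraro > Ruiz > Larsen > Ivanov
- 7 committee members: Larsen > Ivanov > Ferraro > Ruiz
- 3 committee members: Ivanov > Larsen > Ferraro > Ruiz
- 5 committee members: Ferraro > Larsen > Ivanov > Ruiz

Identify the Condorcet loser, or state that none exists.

Head-to-head results (29 committee members):
Larsen vs Ruiz: Larsen, 18–11.
Larsen vs Ivanov: 6+5+7+5 = 23 for Larsen, 6 for Ivanov — Larsen by 23–6.
Larsen vs Ferraro: Larsen wins 16–13.
Ruiz vs Ivanov: 11 to 18, Ivanov.
Ruiz–Ferraro: Ferraro 23–6.
Ivanov–Ferraro: Ivanov 16–13.
Ruiz loses to every other candidate — it is the Condorcet loser.

Ruiz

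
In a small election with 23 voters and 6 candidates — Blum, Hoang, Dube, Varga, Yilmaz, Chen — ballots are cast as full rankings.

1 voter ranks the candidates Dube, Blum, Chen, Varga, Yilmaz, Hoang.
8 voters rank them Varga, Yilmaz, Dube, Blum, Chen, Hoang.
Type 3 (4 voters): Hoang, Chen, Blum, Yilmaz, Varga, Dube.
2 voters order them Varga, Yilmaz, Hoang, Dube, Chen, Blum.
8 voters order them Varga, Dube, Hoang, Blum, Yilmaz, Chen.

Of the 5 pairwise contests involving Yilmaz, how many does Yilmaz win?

2

Yilmaz against each rival (23 voters):
Yilmaz vs Blum: Blum wins 13–10.
Yilmaz vs Hoang: Hoang, 12–11.
Yilmaz vs Dube: Yilmaz preferred on 8+4+2 = 14 ballots; Yilmaz wins 14–9.
Yilmaz vs Varga: Varga, 19–4.
Yilmaz vs Chen: Yilmaz, 18–5.
Yilmaz beats Dube, Chen; loses to Blum, Hoang, Varga — 2 pairwise wins.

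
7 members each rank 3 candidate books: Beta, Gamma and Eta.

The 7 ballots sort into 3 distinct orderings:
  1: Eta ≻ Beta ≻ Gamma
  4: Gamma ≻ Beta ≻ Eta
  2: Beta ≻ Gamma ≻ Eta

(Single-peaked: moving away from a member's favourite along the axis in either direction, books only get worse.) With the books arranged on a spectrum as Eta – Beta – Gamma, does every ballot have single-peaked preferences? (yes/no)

yes

Axis positions: Eta=1, Beta=2, Gamma=3.
Cluster 1 (peak Eta at position 1): ranking walks positions 1-2-3, expanding outward from the peak — single-peaked.
Cluster 2 (peak Gamma at position 3): ranking walks positions 3-2-1, expanding outward from the peak — single-peaked.
Cluster 3 (peak Beta at position 2): ranking walks positions 2-3-1, expanding outward from the peak — single-peaked.
Every ranking is single-peaked on this axis.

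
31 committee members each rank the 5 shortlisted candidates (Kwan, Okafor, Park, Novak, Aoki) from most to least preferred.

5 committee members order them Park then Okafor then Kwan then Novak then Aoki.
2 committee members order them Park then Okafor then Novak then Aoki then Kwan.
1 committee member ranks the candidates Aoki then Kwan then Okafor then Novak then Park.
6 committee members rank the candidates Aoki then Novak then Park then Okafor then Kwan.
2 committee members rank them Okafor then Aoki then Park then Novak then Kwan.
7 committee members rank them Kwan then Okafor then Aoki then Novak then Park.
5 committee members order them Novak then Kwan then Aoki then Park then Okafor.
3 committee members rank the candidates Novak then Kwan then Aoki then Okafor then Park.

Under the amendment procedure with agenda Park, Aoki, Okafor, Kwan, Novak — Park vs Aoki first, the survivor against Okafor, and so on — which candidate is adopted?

Round 1: Park vs Aoki — 7–24, Aoki advances.
Round 2: Aoki vs Okafor — 15–16, Okafor advances.
Round 3: Okafor vs Kwan — 15–16, Kwan advances.
Round 4: Kwan vs Novak — 13–18, Novak advances.
Novak survives the agenda.

Novak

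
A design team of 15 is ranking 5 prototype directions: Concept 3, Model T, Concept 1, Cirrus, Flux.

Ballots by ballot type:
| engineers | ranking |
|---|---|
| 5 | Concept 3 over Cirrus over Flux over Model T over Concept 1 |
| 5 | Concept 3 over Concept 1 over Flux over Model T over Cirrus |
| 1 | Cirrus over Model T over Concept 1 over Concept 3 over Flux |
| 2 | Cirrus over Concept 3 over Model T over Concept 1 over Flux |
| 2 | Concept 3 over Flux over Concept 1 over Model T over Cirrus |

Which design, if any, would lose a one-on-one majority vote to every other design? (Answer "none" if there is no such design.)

Pairwise majorities:
Concept 3–Model T: Concept 3 14–1.
Concept 3–Concept 1: Concept 3 14–1.
Concept 3 vs Cirrus: Concept 3 preferred on 5+5+2 = 12 ballots; Concept 3 wins 12–3.
Concept 3 vs Flux: 15 to 0, Concept 3.
Model T vs Concept 1: Model T, 8–7.
Model T vs Cirrus: Model T preferred on 5+2 = 7 ballots; Cirrus wins 8–7.
Model T vs Flux: 3 to 12, Flux.
Concept 1 vs Cirrus: Cirrus, 8–7.
Concept 1 vs Flux: 5+1+2 = 8 for Concept 1, 7 for Flux — Concept 1 by 8–7.
Cirrus vs Flux: Cirrus, 8–7.
No design is winless: Concept 3 beats Model T; Model T beats Concept 1; Concept 1 beats Flux; Cirrus beats Model T; Flux beats Model T. There is no Condorcet loser.

none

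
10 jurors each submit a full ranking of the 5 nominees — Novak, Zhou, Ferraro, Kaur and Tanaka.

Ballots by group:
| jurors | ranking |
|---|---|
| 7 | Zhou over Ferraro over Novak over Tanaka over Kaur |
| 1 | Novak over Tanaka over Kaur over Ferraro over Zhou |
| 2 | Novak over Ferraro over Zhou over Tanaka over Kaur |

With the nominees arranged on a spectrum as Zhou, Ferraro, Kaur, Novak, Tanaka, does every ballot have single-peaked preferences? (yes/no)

no

Axis positions: Zhou=1, Ferraro=2, Kaur=3, Novak=4, Tanaka=5.
Group 1: ranking walks positions 1-2-4-5-3; Novak is ranked above Kaur even though Kaur lies between Novak and the peak Zhou on the axis — preferences dip and rise again. Not single-peaked.
Group 2 (peak Novak at position 4): ranking walks positions 4-5-3-2-1, expanding outward from the peak — single-peaked.
Group 3: ranking walks positions 4-2-1-5-3; Ferraro is ranked above Kaur even though Kaur lies between Ferraro and the peak Novak on the axis — preferences dip and rise again. Not single-peaked.
Group 1 violates single-peakedness, so the profile is not single-peaked on this axis.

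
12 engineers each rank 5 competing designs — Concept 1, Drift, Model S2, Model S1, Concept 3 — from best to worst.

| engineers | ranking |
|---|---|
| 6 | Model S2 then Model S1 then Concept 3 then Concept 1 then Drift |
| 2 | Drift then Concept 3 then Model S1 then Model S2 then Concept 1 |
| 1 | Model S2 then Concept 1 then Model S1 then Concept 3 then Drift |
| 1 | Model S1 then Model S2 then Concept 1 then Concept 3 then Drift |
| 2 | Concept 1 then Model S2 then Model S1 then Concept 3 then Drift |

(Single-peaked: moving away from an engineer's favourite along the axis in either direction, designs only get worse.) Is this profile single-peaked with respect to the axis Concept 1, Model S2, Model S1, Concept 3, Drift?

yes

Axis positions: Concept 1=1, Model S2=2, Model S1=3, Concept 3=4, Drift=5.
Type 1 (peak Model S2 at position 2): ranking walks positions 2-3-4-1-5, expanding outward from the peak — single-peaked.
Type 2 (peak Drift at position 5): ranking walks positions 5-4-3-2-1, expanding outward from the peak — single-peaked.
Type 3 (peak Model S2 at position 2): ranking walks positions 2-1-3-4-5, expanding outward from the peak — single-peaked.
Type 4 (peak Model S1 at position 3): ranking walks positions 3-2-1-4-5, expanding outward from the peak — single-peaked.
Type 5 (peak Concept 1 at position 1): ranking walks positions 1-2-3-4-5, expanding outward from the peak — single-peaked.
Every ranking is single-peaked on this axis.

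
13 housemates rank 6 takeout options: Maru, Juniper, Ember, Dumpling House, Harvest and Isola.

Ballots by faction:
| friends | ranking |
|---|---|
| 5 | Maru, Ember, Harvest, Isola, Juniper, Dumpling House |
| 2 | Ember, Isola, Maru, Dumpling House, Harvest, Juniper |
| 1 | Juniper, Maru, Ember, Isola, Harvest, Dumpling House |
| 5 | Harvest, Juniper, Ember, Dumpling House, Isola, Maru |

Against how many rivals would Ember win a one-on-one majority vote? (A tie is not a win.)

Ember against each rival (13 friends):
Ember–Maru: Ember 7–6.
Ember vs Juniper: Ember preferred on 5+2 = 7 ballots; Ember wins 7–6.
Ember vs Dumpling House: Ember wins 13–0.
Ember vs Harvest: Ember, 8–5.
Ember vs Isola: Ember, 13–0.
Ember beats Maru, Juniper, Dumpling House, Harvest, Isola — 5 pairwise wins.

5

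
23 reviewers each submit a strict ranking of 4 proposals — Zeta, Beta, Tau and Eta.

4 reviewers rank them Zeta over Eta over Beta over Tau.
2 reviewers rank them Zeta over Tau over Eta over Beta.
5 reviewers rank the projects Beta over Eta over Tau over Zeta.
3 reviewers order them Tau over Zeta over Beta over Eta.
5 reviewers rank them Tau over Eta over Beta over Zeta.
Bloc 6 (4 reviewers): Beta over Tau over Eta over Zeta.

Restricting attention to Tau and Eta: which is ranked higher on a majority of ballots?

Ballots ranking Tau above Eta: 2 + 3 + 5 + 4 = 14.
Ballots ranking Eta above Tau: 23 − 14 = 9.
Tau wins the head-to-head 14–9.

Tau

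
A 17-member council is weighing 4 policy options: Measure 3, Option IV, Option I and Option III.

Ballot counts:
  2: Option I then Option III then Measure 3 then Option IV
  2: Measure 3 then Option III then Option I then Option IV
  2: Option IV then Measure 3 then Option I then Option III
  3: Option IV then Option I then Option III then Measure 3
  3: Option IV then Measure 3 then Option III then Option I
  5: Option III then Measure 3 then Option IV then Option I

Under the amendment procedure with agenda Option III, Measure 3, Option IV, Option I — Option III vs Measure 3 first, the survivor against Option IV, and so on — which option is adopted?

Option III

Round 1: Option III vs Measure 3 — 10–7, Option III advances.
Round 2: Option III vs Option IV — 9–8, Option III advances.
Round 3: Option III vs Option I — 10–7, Option III advances.
The agenda winner is Option III.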